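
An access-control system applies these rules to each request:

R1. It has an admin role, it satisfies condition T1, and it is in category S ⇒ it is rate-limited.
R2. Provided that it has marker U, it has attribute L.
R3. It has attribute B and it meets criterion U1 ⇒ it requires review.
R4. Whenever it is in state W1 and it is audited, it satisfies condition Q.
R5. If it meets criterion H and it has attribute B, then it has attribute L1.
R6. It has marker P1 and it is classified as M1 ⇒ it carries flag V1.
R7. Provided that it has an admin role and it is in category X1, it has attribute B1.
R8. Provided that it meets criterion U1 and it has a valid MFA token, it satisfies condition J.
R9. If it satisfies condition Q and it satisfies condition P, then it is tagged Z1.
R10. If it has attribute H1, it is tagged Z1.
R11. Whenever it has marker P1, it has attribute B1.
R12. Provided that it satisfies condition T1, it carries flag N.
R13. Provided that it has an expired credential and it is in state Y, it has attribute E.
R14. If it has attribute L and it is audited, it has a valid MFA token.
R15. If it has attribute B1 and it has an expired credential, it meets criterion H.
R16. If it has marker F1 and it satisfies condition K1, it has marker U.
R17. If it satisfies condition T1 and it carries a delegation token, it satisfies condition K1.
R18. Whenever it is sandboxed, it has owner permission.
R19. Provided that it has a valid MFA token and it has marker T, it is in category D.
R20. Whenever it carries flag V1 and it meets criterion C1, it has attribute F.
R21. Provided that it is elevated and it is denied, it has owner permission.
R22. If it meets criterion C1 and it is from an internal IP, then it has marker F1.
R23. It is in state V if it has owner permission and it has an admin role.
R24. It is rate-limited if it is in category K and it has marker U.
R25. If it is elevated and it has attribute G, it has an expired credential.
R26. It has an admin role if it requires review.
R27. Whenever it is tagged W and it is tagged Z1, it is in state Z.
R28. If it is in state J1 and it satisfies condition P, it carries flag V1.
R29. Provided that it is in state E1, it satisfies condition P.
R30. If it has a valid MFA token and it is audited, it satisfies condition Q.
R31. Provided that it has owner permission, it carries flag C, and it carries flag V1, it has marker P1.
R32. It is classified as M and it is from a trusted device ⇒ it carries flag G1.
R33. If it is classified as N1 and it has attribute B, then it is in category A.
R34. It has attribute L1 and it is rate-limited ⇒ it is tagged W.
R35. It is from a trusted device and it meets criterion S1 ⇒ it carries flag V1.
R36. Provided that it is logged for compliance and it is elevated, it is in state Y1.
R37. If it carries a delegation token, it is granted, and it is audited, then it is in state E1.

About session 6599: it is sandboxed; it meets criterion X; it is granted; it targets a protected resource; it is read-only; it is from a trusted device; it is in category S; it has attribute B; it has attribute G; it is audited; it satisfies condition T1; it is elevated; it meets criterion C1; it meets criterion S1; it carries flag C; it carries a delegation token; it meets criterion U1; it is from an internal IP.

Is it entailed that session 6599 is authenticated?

Forward chaining from the given facts derives: requires review, carries flag N, satisfies condition K1, has owner permission, has marker F1, has an expired credential, has an admin role, carries flag V1, is in state E1, is rate-limited, has marker U, has attribute F, is in state V, satisfies condition P, has marker P1, has attribute L, has attribute B1, has a valid MFA token, meets criterion H, satisfies condition Q, has attribute L1, satisfies condition J, is tagged Z1, is tagged W, is in state Z.
No rule has "it is authenticated" as its conclusion, and it is not among the given facts.

No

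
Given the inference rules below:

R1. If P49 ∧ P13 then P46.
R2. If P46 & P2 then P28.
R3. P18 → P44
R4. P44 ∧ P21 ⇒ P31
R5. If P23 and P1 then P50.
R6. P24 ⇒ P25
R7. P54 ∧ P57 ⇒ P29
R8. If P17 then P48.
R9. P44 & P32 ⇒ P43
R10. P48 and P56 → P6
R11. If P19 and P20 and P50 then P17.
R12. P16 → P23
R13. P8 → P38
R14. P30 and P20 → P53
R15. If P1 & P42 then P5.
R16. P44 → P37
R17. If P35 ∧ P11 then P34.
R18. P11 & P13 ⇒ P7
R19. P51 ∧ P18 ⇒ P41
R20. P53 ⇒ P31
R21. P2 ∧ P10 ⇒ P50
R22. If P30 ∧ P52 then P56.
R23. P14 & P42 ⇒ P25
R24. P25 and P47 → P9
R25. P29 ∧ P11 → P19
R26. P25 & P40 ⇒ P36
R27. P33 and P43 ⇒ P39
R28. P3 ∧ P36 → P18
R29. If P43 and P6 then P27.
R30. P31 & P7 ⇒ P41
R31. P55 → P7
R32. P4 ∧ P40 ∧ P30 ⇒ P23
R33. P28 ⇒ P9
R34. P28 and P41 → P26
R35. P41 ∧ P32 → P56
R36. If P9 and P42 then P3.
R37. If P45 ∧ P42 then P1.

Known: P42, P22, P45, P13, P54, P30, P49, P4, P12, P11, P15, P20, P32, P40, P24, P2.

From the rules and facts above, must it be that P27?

No

Forward chaining from the given facts derives: P46, P28, P25, P53, P7, P31, P36, P41, P23, P9, P26, P56, P3, P1, P50, P5, P18, P44, P43, P37.
The only rule concluding P27 is R29, which needs P6; that is never established.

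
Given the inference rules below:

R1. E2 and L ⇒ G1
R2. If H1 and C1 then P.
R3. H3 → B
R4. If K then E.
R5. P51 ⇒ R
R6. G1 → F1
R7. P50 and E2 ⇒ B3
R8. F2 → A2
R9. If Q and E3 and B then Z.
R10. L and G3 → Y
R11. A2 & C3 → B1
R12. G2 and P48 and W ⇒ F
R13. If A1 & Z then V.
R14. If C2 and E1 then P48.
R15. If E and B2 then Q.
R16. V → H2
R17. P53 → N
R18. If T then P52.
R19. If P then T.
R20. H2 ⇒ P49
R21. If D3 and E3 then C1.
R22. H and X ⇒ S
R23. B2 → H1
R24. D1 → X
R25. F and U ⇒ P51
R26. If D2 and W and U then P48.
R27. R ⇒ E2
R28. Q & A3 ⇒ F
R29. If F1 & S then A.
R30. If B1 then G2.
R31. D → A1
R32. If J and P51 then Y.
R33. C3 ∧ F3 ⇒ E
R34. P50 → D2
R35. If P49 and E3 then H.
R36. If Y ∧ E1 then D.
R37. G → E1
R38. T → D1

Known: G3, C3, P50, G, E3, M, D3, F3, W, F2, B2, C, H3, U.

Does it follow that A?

Forward chaining from the given facts derives: B, A2, B1, C1, H1, G2, E, D2, E1, P, Q, T, P48, D1, Z, F, P52, X, P51, R, E2, B3.
The only rule concluding A is R29, which needs F1; that is never established.

No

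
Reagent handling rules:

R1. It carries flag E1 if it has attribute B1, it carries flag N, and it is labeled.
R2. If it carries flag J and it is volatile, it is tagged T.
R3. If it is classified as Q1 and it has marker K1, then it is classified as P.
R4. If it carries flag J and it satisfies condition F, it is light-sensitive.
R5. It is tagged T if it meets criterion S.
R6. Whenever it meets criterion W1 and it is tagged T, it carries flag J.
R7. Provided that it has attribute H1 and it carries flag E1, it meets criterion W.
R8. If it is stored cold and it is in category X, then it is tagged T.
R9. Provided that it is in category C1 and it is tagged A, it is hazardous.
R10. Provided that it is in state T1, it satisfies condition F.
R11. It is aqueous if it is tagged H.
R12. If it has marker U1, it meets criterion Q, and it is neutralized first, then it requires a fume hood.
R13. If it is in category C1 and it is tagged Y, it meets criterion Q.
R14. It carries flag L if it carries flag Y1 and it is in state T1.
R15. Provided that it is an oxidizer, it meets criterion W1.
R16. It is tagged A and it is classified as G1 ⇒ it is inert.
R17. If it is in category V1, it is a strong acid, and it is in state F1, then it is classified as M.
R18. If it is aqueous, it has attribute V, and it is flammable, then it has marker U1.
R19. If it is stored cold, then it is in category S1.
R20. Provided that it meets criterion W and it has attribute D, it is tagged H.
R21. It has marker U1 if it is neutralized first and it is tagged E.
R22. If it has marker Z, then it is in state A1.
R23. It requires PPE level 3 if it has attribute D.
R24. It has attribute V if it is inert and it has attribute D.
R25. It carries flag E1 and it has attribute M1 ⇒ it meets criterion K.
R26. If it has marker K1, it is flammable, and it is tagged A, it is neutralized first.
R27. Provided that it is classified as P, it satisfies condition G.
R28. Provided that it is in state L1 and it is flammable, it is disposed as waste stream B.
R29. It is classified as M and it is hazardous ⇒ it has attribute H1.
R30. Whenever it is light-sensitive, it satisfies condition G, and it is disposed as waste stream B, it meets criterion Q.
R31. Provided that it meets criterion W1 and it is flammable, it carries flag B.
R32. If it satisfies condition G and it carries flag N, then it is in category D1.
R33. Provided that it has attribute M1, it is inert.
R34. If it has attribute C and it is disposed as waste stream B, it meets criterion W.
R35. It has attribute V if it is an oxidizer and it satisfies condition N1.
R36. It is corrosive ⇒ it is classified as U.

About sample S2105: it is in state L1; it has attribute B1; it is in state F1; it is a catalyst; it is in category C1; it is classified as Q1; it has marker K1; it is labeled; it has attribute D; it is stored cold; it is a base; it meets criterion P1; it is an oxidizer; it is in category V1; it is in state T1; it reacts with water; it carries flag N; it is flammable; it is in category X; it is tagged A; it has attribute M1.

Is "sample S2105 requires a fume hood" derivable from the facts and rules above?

No

Forward chaining from the given facts derives: carries flag E1, is classified as P, is tagged T, is hazardous, satisfies condition F, meets criterion W1, is in category S1, requires PPE level 3, meets criterion K, is neutralized first, satisfies condition G, is disposed as waste stream B, carries flag B, is in category D1, is inert, carries flag J, has attribute V, is light-sensitive, meets criterion Q.
The only rule concluding "it requires a fume hood" is R12, which needs "it has marker U1"; that is never established.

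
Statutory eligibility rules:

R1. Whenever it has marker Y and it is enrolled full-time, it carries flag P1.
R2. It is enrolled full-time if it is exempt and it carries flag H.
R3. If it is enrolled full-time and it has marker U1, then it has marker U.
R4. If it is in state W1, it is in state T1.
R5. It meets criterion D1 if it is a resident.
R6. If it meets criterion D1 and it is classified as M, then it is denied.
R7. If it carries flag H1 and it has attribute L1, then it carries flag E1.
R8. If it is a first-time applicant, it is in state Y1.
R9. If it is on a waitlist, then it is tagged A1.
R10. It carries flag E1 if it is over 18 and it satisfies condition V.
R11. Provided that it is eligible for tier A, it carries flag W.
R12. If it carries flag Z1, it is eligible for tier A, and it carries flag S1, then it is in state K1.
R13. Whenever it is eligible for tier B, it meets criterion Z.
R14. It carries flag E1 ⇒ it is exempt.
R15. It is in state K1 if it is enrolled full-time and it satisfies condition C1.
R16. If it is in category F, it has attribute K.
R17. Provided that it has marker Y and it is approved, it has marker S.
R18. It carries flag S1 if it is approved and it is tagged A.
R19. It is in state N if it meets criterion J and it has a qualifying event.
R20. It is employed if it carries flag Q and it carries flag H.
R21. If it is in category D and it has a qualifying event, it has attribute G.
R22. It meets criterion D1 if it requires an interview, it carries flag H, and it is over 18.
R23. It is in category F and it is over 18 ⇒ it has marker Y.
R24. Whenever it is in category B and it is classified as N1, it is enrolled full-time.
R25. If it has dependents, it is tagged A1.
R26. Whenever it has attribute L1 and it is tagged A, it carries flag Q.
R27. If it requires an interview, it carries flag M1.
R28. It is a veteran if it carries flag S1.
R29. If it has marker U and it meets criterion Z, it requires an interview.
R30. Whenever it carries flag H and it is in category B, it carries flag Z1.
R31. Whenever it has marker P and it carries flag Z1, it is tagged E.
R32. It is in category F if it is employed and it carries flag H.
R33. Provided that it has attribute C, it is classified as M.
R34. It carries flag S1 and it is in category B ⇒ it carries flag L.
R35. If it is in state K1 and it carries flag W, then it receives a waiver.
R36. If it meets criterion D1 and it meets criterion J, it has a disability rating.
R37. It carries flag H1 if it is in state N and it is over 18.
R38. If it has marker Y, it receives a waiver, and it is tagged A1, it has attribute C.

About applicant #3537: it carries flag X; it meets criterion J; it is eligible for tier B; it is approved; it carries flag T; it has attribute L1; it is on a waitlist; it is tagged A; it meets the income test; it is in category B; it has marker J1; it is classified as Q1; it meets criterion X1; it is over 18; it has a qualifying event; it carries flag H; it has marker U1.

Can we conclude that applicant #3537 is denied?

No

Forward chaining from the given facts derives: is tagged A1, meets criterion Z, carries flag S1, is in state N, carries flag Q, is a veteran, carries flag Z1, carries flag L, carries flag H1, carries flag E1, is exempt, is employed, is in category F, is enrolled full-time, has marker U, has attribute K, has marker Y, requires an interview, carries flag P1, has marker S, meets criterion D1, carries flag M1, has a disability rating.
The only rule concluding "it is denied" is R6, which needs "it is classified as M"; that is never established.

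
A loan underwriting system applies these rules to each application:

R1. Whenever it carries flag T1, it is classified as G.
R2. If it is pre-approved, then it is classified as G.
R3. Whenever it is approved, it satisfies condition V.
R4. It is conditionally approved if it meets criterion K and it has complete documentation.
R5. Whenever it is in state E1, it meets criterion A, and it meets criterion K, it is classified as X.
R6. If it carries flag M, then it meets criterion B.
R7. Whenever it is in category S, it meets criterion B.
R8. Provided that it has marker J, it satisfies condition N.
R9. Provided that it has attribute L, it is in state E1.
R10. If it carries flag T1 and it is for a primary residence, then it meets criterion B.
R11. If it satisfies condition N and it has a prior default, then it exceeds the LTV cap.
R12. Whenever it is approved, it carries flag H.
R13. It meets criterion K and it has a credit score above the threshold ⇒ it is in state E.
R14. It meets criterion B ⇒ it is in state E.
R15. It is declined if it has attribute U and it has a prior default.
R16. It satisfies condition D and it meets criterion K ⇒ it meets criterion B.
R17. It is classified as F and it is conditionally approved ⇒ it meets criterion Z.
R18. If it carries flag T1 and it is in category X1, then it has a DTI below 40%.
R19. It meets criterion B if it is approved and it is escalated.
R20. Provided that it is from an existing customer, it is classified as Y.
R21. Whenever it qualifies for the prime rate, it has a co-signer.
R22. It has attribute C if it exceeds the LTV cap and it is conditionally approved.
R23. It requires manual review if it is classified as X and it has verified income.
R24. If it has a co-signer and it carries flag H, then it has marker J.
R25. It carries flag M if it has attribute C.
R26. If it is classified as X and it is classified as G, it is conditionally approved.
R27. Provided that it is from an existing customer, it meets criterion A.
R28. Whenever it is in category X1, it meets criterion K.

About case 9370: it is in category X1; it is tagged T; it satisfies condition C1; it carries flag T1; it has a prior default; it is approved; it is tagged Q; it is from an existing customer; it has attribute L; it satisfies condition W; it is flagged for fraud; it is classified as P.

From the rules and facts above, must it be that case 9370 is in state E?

Forward chaining from the given facts derives: is classified as G, satisfies condition V, is in state E1, carries flag H, has a DTI below 40%, is classified as Y, meets criterion A, meets criterion K, is classified as X, is conditionally approved.
Rules concluding "it is in state E": R13 needs "it has a credit score above the threshold"; R14 needs "it meets criterion B" — none of these are established.

No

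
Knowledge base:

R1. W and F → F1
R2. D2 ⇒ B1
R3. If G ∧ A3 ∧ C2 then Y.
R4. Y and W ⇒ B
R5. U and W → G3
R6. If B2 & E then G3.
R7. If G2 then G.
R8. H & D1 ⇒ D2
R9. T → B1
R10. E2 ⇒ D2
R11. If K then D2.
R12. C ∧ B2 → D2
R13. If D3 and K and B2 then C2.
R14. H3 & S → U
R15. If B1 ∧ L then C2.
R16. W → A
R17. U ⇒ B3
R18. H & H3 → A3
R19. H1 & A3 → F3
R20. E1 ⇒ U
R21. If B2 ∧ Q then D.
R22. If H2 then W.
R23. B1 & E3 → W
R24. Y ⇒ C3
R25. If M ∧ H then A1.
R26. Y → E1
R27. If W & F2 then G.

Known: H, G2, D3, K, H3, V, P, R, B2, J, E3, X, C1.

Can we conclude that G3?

Yes

G  (by R7: G2)
D2  (by R11: K)
C2  (by R13: D3, K, B2)
A3  (by R18: H, H3)
B1  (by R2: D2)
Y  (by R3: G, A3, C2)
W  (by R23: B1, E3)
E1  (by R26: Y)
U  (by R20: E1)
G3  (by R5: U, W)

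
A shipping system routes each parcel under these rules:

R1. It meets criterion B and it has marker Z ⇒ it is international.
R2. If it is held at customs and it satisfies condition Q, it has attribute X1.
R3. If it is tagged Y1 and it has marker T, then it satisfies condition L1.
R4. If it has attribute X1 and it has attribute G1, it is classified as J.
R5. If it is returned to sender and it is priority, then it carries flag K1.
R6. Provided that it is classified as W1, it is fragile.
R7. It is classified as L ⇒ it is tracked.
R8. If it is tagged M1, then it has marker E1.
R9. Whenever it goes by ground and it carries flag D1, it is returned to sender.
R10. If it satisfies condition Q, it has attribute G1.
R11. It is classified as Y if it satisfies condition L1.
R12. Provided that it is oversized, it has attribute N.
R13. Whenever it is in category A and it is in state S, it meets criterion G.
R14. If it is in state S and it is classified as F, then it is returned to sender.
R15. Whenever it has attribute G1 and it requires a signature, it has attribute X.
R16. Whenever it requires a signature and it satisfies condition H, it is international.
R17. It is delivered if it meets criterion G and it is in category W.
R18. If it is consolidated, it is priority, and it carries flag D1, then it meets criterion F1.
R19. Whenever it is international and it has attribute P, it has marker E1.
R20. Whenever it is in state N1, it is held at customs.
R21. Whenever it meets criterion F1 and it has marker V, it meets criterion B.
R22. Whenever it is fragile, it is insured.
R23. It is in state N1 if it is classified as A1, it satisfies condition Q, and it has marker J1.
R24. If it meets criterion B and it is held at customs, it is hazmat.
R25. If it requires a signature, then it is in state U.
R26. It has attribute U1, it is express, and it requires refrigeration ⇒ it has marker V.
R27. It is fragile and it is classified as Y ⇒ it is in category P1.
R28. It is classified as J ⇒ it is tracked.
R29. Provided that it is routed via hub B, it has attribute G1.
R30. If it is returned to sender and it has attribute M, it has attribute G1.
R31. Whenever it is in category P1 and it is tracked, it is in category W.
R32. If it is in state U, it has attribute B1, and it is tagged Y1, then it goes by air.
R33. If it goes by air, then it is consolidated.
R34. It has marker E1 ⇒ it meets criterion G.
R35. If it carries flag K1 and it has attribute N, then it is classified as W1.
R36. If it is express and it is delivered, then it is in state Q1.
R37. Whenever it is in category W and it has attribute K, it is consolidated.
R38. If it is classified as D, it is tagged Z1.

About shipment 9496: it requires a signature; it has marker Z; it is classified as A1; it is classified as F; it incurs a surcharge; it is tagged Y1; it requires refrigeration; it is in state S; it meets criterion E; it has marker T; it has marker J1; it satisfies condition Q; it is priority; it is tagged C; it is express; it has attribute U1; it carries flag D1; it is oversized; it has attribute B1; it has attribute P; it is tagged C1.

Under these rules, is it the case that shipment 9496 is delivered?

By R3 (it is tagged Y1, it has marker T): it satisfies condition L1.
By R10 (it satisfies condition Q): it has attribute G1.
By R11 (it satisfies condition L1): it is classified as Y.
By R12 (it is oversized): it has attribute N.
By R14 (it is in state S, it is classified as F): it is returned to sender.
By R23 (it is classified as A1, it satisfies condition Q, it has marker J1): it is in state N1.
By R25 (it requires a signature): it is in state U.
By R26 (it has attribute U1, it is express, it requires refrigeration): it has marker V.
By R32 (it is in state U, it has attribute B1, it is tagged Y1): it goes by air.
By R33 (it goes by air): it is consolidated.
By R5 (it is returned to sender, it is priority): it carries flag K1.
By R18 (it is consolidated, it is priority, it carries flag D1): it meets criterion F1.
By R20 (it is in state N1): it is held at customs.
By R21 (it meets criterion F1, it has marker V): it meets criterion B.
By R35 (it carries flag K1, it has attribute N): it is classified as W1.
By R1 (it meets criterion B, it has marker Z): it is international.
By R2 (it is held at customs, it satisfies condition Q): it has attribute X1.
By R4 (it has attribute X1, it has attribute G1): it is classified as J.
By R6 (it is classified as W1): it is fragile.
By R19 (it is international, it has attribute P): it has marker E1.
By R27 (it is fragile, it is classified as Y): it is in category P1.
By R28 (it is classified as J): it is tracked.
By R31 (it is in category P1, it is tracked): it is in category W.
By R34 (it has marker E1): it meets criterion G.
By R17 (it meets criterion G, it is in category W): it is delivered.

Yes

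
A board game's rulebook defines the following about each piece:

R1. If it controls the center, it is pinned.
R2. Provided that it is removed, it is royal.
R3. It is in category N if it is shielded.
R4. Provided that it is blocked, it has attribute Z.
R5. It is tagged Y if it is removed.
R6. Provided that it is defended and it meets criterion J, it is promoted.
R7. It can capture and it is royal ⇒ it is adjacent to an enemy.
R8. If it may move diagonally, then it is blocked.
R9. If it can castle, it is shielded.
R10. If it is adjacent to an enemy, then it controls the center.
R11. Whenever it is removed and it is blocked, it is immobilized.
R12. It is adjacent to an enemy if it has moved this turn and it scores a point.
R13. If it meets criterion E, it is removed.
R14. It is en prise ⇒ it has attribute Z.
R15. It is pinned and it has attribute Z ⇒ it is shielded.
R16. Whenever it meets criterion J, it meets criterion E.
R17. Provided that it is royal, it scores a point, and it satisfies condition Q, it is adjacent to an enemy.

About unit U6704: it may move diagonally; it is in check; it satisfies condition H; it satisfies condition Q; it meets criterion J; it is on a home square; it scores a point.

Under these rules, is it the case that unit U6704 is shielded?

Yes

By R8 (it may move diagonally): it is blocked.
By R16 (it meets criterion J): it meets criterion E.
By R4 (it is blocked): it has attribute Z.
By R13 (it meets criterion E): it is removed.
By R2 (it is removed): it is royal.
By R17 (it is royal, it scores a point, it satisfies condition Q): it is adjacent to an enemy.
By R10 (it is adjacent to an enemy): it controls the center.
By R1 (it controls the center): it is pinned.
By R15 (it is pinned, it has attribute Z): it is shielded.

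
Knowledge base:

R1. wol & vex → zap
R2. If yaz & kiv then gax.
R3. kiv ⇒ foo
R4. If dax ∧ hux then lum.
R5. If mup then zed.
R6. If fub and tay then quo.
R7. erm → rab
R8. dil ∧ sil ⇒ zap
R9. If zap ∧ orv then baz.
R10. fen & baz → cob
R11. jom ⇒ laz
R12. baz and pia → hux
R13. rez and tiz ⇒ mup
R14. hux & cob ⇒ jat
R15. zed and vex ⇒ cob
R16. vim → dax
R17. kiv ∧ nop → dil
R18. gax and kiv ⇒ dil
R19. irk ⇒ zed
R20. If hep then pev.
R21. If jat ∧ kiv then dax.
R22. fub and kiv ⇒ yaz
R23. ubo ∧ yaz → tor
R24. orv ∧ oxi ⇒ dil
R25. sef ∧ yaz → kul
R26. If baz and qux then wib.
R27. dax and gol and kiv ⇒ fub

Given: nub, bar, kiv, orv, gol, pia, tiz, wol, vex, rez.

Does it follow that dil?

Yes

zap  (by R1: wol, vex)
baz  (by R9: zap, orv)
hux  (by R12: baz, pia)
mup  (by R13: rez, tiz)
zed  (by R5: mup)
cob  (by R15: zed, vex)
jat  (by R14: hux, cob)
dax  (by R21: jat, kiv)
fub  (by R27: dax, gol, kiv)
yaz  (by R22: fub, kiv)
gax  (by R2: yaz, kiv)
dil  (by R18: gax, kiv)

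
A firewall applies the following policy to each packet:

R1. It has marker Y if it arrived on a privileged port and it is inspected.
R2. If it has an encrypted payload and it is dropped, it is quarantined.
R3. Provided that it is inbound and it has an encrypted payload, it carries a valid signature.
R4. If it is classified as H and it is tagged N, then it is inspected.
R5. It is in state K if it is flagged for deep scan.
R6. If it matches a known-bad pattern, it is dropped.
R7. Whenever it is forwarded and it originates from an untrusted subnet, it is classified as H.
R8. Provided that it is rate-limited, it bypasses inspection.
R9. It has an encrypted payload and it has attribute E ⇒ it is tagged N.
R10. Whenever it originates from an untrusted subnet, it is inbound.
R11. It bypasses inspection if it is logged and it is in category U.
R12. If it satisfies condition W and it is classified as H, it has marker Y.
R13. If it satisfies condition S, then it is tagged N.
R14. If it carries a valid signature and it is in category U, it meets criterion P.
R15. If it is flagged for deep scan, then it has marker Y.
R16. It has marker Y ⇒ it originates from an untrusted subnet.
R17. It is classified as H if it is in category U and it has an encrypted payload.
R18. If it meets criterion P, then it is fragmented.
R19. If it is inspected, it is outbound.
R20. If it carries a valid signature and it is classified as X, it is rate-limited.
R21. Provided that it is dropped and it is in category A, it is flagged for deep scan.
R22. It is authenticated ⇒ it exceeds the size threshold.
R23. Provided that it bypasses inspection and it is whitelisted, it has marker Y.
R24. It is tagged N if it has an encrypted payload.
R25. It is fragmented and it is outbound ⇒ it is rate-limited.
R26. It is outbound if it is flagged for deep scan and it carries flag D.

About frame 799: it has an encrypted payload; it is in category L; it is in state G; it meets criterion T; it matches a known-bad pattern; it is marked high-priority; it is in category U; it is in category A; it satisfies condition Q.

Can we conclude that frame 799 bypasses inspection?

By R6 (it matches a known-bad pattern): it is dropped.
By R17 (it is in category U, it has an encrypted payload): it is classified as H.
By R21 (it is dropped, it is in category A): it is flagged for deep scan.
By R24 (it has an encrypted payload): it is tagged N.
By R4 (it is classified as H, it is tagged N): it is inspected.
By R15 (it is flagged for deep scan): it has marker Y.
By R16 (it has marker Y): it originates from an untrusted subnet.
By R19 (it is inspected): it is outbound.
By R10 (it originates from an untrusted subnet): it is inbound.
By R3 (it is inbound, it has an encrypted payload): it carries a valid signature.
By R14 (it carries a valid signature, it is in category U): it meets criterion P.
By R18 (it meets criterion P): it is fragmented.
By R25 (it is fragmented, it is outbound): it is rate-limited.
By R8 (it is rate-limited): it bypasses inspection.

Yes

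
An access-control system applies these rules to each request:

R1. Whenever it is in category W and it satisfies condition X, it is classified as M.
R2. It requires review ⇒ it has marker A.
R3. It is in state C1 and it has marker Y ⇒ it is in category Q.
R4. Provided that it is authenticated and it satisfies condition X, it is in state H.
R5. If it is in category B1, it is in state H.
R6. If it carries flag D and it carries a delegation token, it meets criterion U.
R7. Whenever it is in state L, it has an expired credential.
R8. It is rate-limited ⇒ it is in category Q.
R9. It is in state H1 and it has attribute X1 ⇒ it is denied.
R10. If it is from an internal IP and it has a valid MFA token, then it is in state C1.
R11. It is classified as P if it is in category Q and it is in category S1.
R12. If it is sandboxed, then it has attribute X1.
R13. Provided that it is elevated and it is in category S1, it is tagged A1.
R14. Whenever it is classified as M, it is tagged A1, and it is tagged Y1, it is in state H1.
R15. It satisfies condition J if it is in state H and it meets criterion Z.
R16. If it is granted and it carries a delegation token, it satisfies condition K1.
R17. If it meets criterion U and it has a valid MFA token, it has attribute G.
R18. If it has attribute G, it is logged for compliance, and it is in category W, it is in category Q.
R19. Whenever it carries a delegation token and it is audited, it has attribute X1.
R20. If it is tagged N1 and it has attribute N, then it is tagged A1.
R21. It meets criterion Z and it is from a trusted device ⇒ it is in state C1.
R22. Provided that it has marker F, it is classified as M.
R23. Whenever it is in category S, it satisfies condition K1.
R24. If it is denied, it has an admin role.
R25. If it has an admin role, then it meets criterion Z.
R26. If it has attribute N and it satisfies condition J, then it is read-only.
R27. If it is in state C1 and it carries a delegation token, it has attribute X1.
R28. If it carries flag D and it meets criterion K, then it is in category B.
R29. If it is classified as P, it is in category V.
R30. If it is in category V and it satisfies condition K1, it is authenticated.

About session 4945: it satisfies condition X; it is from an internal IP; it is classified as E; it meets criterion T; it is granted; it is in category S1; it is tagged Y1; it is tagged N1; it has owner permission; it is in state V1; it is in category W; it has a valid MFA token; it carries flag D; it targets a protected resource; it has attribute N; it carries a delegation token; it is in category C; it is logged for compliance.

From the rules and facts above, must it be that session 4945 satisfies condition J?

By R1 (it is in category W, it satisfies condition X): it is classified as M.
By R6 (it carries flag D, it carries a delegation token): it meets criterion U.
By R10 (it is from an internal IP, it has a valid MFA token): it is in state C1.
By R16 (it is granted, it carries a delegation token): it satisfies condition K1.
By R17 (it meets criterion U, it has a valid MFA token): it has attribute G.
By R18 (it has attribute G, it is logged for compliance, it is in category W): it is in category Q.
By R20 (it is tagged N1, it has attribute N): it is tagged A1.
By R27 (it is in state C1, it carries a delegation token): it has attribute X1.
By R11 (it is in category Q, it is in category S1): it is classified as P.
By R14 (it is classified as M, it is tagged A1, it is tagged Y1): it is in state H1.
By R29 (it is classified as P): it is in category V.
By R30 (it is in category V, it satisfies condition K1): it is authenticated.
By R4 (it is authenticated, it satisfies condition X): it is in state H.
By R9 (it is in state H1, it has attribute X1): it is denied.
By R24 (it is denied): it has an admin role.
By R25 (it has an admin role): it meets criterion Z.
By R15 (it is in state H, it meets criterion Z): it satisfies condition J.

Yes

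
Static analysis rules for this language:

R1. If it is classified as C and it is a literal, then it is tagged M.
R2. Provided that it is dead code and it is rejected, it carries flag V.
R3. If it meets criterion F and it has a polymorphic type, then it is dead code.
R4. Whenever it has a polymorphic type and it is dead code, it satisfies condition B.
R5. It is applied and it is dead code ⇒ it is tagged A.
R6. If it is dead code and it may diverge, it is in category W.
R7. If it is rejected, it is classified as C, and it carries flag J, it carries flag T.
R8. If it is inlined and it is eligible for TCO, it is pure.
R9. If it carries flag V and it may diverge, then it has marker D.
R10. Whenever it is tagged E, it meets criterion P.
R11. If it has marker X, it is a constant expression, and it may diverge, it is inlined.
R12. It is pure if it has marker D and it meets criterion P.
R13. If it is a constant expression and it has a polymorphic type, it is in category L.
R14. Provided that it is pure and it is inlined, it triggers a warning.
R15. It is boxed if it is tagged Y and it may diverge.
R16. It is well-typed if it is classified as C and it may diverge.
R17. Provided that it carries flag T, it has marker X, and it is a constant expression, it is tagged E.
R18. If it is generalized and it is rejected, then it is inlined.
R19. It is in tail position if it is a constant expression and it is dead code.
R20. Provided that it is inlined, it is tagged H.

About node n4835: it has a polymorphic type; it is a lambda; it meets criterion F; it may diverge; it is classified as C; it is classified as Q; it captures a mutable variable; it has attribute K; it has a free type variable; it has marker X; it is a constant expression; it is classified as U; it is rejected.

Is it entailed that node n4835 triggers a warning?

Forward chaining from the given facts derives: is dead code, satisfies condition B, is in category W, is inlined, is in category L, is well-typed, is in tail position, is tagged H, carries flag V, has marker D.
The only rule concluding "it triggers a warning" is R14, which needs "it is pure"; that is never established.

No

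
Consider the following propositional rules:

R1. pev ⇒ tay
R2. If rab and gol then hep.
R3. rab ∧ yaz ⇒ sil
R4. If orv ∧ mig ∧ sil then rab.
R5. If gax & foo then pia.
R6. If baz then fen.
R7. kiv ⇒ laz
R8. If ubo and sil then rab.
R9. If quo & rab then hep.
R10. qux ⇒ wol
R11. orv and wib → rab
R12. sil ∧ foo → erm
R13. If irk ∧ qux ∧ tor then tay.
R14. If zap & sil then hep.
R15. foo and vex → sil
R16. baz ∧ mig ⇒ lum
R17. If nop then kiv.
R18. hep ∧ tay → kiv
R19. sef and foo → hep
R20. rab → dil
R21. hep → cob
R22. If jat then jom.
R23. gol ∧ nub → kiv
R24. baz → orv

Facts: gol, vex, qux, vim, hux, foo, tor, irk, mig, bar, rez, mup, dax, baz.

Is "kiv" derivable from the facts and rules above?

tay  (by R13: irk, qux, tor)
sil  (by R15: foo, vex)
orv  (by R24: baz)
rab  (by R4: orv, mig, sil)
hep  (by R2: rab, gol)
kiv  (by R18: hep, tay)

Yes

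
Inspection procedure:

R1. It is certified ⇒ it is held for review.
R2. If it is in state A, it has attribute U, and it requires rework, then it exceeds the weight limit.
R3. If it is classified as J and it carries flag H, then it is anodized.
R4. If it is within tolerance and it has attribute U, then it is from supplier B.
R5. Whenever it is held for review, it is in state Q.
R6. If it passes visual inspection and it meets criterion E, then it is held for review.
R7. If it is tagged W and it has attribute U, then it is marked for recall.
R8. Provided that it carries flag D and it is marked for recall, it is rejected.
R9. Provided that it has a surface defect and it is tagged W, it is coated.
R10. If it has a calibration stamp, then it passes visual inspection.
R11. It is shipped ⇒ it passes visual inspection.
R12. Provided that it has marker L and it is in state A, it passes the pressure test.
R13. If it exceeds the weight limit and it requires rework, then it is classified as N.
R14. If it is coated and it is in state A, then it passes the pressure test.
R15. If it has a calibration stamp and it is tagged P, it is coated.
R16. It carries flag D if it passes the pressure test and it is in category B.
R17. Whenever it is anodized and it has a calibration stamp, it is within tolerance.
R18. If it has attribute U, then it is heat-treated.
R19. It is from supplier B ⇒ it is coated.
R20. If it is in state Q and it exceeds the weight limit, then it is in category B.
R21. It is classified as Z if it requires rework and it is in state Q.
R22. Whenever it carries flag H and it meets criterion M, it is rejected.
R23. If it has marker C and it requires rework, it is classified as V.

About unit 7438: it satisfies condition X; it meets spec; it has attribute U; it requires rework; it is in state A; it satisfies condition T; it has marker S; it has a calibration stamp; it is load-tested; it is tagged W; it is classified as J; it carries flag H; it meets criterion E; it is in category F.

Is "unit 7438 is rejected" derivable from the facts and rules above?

By R2 (it is in state A, it has attribute U, it requires rework): it exceeds the weight limit.
By R3 (it is classified as J, it carries flag H): it is anodized.
By R7 (it is tagged W, it has attribute U): it is marked for recall.
By R10 (it has a calibration stamp): it passes visual inspection.
By R17 (it is anodized, it has a calibration stamp): it is within tolerance.
By R4 (it is within tolerance, it has attribute U): it is from supplier B.
By R6 (it passes visual inspection, it meets criterion E): it is held for review.
By R19 (it is from supplier B): it is coated.
By R5 (it is held for review): it is in state Q.
By R14 (it is coated, it is in state A): it passes the pressure test.
By R20 (it is in state Q, it exceeds the weight limit): it is in category B.
By R16 (it passes the pressure test, it is in category B): it carries flag D.
By R8 (it carries flag D, it is marked for recall): it is rejected.

Yes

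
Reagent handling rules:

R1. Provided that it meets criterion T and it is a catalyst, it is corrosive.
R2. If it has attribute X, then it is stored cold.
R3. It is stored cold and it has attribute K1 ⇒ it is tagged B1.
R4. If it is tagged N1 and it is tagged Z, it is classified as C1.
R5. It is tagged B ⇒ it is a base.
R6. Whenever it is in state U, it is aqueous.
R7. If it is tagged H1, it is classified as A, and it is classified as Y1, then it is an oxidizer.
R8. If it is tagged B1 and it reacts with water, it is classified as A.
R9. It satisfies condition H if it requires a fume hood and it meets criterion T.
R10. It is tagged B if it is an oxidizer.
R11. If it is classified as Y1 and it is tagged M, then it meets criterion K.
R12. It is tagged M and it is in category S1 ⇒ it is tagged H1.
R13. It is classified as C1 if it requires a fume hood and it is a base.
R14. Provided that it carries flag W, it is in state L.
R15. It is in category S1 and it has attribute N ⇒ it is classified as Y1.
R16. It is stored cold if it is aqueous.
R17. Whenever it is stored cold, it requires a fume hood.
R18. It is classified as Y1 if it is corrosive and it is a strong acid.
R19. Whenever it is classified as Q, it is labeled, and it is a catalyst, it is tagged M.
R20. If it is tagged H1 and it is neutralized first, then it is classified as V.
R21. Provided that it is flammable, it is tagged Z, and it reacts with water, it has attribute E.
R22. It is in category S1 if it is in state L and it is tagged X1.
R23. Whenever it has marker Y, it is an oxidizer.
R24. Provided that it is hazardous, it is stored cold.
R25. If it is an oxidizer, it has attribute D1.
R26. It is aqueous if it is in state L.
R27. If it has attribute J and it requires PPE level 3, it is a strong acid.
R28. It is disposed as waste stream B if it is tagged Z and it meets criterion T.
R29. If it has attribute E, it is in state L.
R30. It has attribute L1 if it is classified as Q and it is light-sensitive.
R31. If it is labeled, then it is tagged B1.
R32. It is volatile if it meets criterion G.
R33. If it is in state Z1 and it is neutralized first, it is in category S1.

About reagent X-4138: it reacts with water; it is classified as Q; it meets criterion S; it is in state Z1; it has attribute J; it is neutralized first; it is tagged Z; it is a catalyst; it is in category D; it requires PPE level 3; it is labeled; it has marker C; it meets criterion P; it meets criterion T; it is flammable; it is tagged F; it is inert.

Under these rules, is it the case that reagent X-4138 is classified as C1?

By R1 (it meets criterion T, it is a catalyst): it is corrosive.
By R19 (it is classified as Q, it is labeled, it is a catalyst): it is tagged M.
By R21 (it is flammable, it is tagged Z, it reacts with water): it has attribute E.
By R27 (it has attribute J, it requires PPE level 3): it is a strong acid.
By R29 (it has attribute E): it is in state L.
By R31 (it is labeled): it is tagged B1.
By R33 (it is in state Z1, it is neutralized first): it is in category S1.
By R8 (it is tagged B1, it reacts with water): it is classified as A.
By R12 (it is tagged M, it is in category S1): it is tagged H1.
By R18 (it is corrosive, it is a strong acid): it is classified as Y1.
By R26 (it is in state L): it is aqueous.
By R7 (it is tagged H1, it is classified as A, it is classified as Y1): it is an oxidizer.
By R10 (it is an oxidizer): it is tagged B.
By R16 (it is aqueous): it is stored cold.
By R17 (it is stored cold): it requires a fume hood.
By R5 (it is tagged B): it is a base.
By R13 (it requires a fume hood, it is a base): it is classified as C1.

Yes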